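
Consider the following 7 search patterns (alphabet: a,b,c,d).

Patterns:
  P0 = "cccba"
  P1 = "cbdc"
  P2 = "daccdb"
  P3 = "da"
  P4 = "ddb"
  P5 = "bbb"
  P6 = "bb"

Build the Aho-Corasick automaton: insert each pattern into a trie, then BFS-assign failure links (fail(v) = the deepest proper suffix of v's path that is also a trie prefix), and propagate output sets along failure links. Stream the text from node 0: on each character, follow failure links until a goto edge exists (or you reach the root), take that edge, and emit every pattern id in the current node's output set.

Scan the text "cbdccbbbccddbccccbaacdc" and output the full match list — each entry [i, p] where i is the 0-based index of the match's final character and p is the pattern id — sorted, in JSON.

Build:
Trie nodes:
  0='ε' goto b→17 c→1 d→9
  1='c' goto b→6 c→2
  2='cc' goto c→3
  3='ccc' goto b→4
  4='cccb' goto a→5
  5='cccba' goto ·  ←P0
  6='cb' goto d→7
  7='cbd' goto c→8
  8='cbdc' goto ·  ←P1
  9='d' goto a→10 d→15
  10='da' goto c→11  ←P3
  11='dac' goto c→12
  12='dacc' goto d→13
  13='daccd' goto b→14
  14='daccdb' goto ·  ←P2
  15='dd' goto b→16
  16='ddb' goto ·  ←P4
  17='b' goto b→18
  18='bb' goto b→19  ←P6
  19='bbb' goto ·  ←P5

BFS fail/out derivation:
  n1('c'): parent n0 fail=0; on 'c' 0 → fail=0;  out ∅∪∅=∅
  n9('d'): parent n0 fail=0; on 'd' 0 → fail=0;  out ∅∪∅=∅
  n17('b'): parent n0 fail=0; on 'b' 0 → fail=0;  out ∅∪∅=∅
  n2('cc'): parent n1 fail=0; on 'c' 0 → fail=1;  out ∅∪∅=∅
  n6('cb'): parent n1 fail=0; on 'b' 0 → fail=17;  out ∅∪∅=∅
  n10('da'): parent n9 fail=0; on 'a' 0 → fail=0;  out {3}∪∅={3}
  n15('dd'): parent n9 fail=0; on 'd' 0 → fail=9;  out ∅∪∅=∅
  n18('bb'): parent n17 fail=0; on 'b' 0 → fail=17;  out {6}∪∅={6}
  n3('ccc'): parent n2 fail=1; on 'c' 1 → fail=2;  out ∅∪∅=∅
  n7('cbd'): parent n6 fail=17; on 'd' 17→0 → fail=9;  out ∅∪∅=∅
  n11('dac'): parent n10 fail=0; on 'c' 0 → fail=1;  out ∅∪∅=∅
  n16('ddb'): parent n15 fail=9; on 'b' 9→0 → fail=17;  out {4}∪∅={4}
  n19('bbb'): parent n18 fail=17; on 'b' 17 → fail=18;  out {5}∪{6}={5,6}
  n4('cccb'): parent n3 fail=2; on 'b' 2→1 → fail=6;  out ∅∪∅=∅
  n8('cbdc'): parent n7 fail=9; on 'c' 9→0 → fail=1;  out {1}∪∅={1}
  n12('dacc'): parent n11 fail=1; on 'c' 1 → fail=2;  out ∅∪∅=∅
  n5('cccba'): parent n4 fail=6; on 'a' 6→17→0 → fail=0;  out {0}∪∅={0}
  n13('daccd'): parent n12 fail=2; on 'd' 2→1→0 → fail=9;  out ∅∪∅=∅
  n14('daccdb'): parent n13 fail=9; on 'b' 9→0 → fail=17;  out {2}∪∅={2}

Text stream:
i=0 'c': node 0→1
i=1 'b': node 1→6
i=2 'd': node 6→7
i=3 'c': node 7→8  ** P1@[0:3]
i=4 'c': node 8→2 (via fail)
i=5 'b': node 2→6 (via fail)
i=6 'b': node 6→18 (via fail)  ** P6@[5:6]
i=7 'b': node 18→19  ** P5@[5:7],P6@[6:7]
i=8 'c': node 19→1 (via fail)
i=9 'c': node 1→2
i=10 'd': node 2→9 (via fail)
i=11 'd': node 9→15
i=12 'b': node 15→16  ** P4@[10:12]
i=13 'c': node 16→1 (via fail)
i=14 'c': node 1→2
i=15 'c': node 2→3
i=16 'c': node 3→3 (via fail)
i=17 'b': node 3→4
i=18 'a': node 4→5  ** P0@[14:18]
i=19 'a': node 5→0 (via fail)
i=20 'c': node 0→1
i=21 'd': node 1→9 (via fail)
i=22 'c': node 9→1 (via fail)

Matches: [[3,1],[6,6],[7,5],[7,6],[12,4],[18,0]]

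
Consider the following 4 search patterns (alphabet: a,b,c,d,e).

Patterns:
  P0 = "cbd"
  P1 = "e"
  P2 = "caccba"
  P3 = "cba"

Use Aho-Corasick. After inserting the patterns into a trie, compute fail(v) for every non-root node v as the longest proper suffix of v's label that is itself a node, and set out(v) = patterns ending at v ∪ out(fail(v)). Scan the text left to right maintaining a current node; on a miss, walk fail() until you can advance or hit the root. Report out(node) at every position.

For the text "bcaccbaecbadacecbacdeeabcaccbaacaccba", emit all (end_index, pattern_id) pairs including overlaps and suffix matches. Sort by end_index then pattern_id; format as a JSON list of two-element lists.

Build automaton:
Trie nodes:
  0='ε' goto c→1 e→4
  1='c' goto a→5 b→2
  2='cb' goto a→10 d→3
  3='cbd' goto ·  [P0 ends]
  4='e' goto ·  [P1 ends]
  5='ca' goto c→6
  6='cac' goto c→7
  7='cacc' goto b→8
  8='caccb' goto a→9
  9='caccba' goto ·  [P2 ends]
  10='cba' goto ·  [P3 ends]

Failure links (BFS by depth):
  n1('c'): parent n0 fail=0; on 'c' 0 → fail=0;  out ∅∪∅=∅
  n4('e'): parent n0 fail=0; on 'e' 0 → fail=0;  out {1}∪∅={1}
  n2('cb'): parent n1 fail=0; on 'b' 0 → fail=0;  out ∅∪∅=∅
  n5('ca'): parent n1 fail=0; on 'a' 0 → fail=0;  out ∅∪∅=∅
  n3('cbd'): parent n2 fail=0; on 'd' 0 → fail=0;  out {0}∪∅={0}
  n6('cac'): parent n5 fail=0; on 'c' 0 → fail=1;  out ∅∪∅=∅
  n10('cba'): parent n2 fail=0; on 'a' 0 → fail=0;  out {3}∪∅={3}
  n7('cacc'): parent n6 fail=1; on 'c' 1→0 → fail=1;  out ∅∪∅=∅
  n8('caccb'): parent n7 fail=1; on 'b' 1 → fail=2;  out ∅∪∅=∅
  n9('caccba'): parent n8 fail=2; on 'a' 2 → fail=10;  out {2}∪{3}={2,3}

Text stream:
i=0 'b': node 0→0
i=1 'c': node 0→1
i=2 'a': node 1→5
i=3 'c': node 5→6
i=4 'c': node 6→7
i=5 'b': node 7→8
i=6 'a': node 8→9  → match P2@[1:6],P3@[4:6]
i=7 'e': node 9→4 ·f  → match P1@[7:7]
i=8 'c': node 4→1 ·f
i=9 'b': node 1→2
i=10 'a': node 2→10  → match P3@[8:10]
i=11 'd': node 10→0 ·f
i=12 'a': node 0→0
i=13 'c': node 0→1
i=14 'e': node 1→4 ·f  → match P1@[14:14]
i=15 'c': node 4→1 ·f
i=16 'b': node 1→2
i=17 'a': node 2→10  → match P3@[15:17]
i=18 'c': node 10→1 ·f
i=19 'd': node 1→0 ·f
i=20 'e': node 0→4  → match P1@[20:20]
i=21 'e': node 4→4 ·f  → match P1@[21:21]
i=22 'a': node 4→0 ·f
i=23 'b': node 0→0
i=24 'c': node 0→1
i=25 'a': node 1→5
i=26 'c': node 5→6
i=27 'c': node 6→7
i=28 'b': node 7→8
i=29 'a': node 8→9  → match P2@[24:29],P3@[27:29]
i=30 'a': node 9→0 ·f
i=31 'c': node 0→1
i=32 'a': node 1→5
i=33 'c': node 5→6
i=34 'c': node 6→7
i=35 'b': node 7→8
i=36 'a': node 8→9  → match P2@[31:36],P3@[34:36]

Result: [[6,2],[6,3],[7,1],[10,3],[14,1],[17,3],[20,1],[21,1],[29,2],[29,3],[36,2],[36,3]]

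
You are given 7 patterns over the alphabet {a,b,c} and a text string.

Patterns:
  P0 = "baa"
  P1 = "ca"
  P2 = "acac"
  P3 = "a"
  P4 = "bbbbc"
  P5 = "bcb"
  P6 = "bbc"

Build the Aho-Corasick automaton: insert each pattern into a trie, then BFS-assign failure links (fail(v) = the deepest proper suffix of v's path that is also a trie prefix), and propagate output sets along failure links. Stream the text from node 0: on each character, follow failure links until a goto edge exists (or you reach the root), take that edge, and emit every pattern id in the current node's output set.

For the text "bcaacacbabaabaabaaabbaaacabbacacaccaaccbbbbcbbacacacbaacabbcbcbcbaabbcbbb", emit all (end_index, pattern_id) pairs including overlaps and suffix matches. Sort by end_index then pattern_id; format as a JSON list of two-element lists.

Build:
Trie (insert patterns):
  0='ε' goto a→6 b→1 c→4
  1='b' goto a→2 b→10 c→14
  2='ba' goto a→3
  3='baa' goto ·  [P0 ends]
  4='c' goto a→5
  5='ca' goto ·  [P1 ends]
  6='a' goto c→7  [P3 ends]
  7='ac' goto a→8
  8='aca' goto c→9
  9='acac' goto ·  [P2 ends]
  10='bb' goto b→11 c→16
  11='bbb' goto b→12
  12='bbbb' goto c→13
  13='bbbbc' goto ·  [P4 ends]
  14='bc' goto b→15
  15='bcb' goto ·  [P5 ends]
  16='bbc' goto ·  [P6 ends]

BFS fail/out derivation:
  n1('b'): parent n0 fail=0; on 'b' 0 → fail=0;  out ∅∪∅=∅
  n4('c'): parent n0 fail=0; on 'c' 0 → fail=0;  out ∅∪∅=∅
  n6('a'): parent n0 fail=0; on 'a' 0 → fail=0;  out {3}∪∅={3}
  n2('ba'): parent n1 fail=0; on 'a' 0 → fail=6;  out ∅∪{3}={3}
  n5('ca'): parent n4 fail=0; on 'a' 0 → fail=6;  out {1}∪{3}={1,3}
  n7('ac'): parent n6 fail=0; on 'c' 0 → fail=4;  out ∅∪∅=∅
  n10('bb'): parent n1 fail=0; on 'b' 0 → fail=1;  out ∅∪∅=∅
  n14('bc'): parent n1 fail=0; on 'c' 0 → fail=4;  out ∅∪∅=∅
  n3('baa'): parent n2 fail=6; on 'a' 6→0 → fail=6;  out {0}∪{3}={0,3}
  n8('aca'): parent n7 fail=4; on 'a' 4 → fail=5;  out ∅∪{1,3}={1,3}
  n11('bbb'): parent n10 fail=1; on 'b' 1 → fail=10;  out ∅∪∅=∅
  n15('bcb'): parent n14 fail=4; on 'b' 4→0 → fail=1;  out {5}∪∅={5}
  n16('bbc'): parent n10 fail=1; on 'c' 1 → fail=14;  out {6}∪∅={6}
  n9('acac'): parent n8 fail=5; on 'c' 5→6 → fail=7;  out {2}∪∅={2}
  n12('bbbb'): parent n11 fail=10; on 'b' 10 → fail=11;  out ∅∪∅=∅
  n13('bbbbc'): parent n12 fail=11; on 'c' 11→10 → fail=16;  out {4}∪{6}={4,6}

Text stream:
pos 0 'b': at 1
pos 1 'c': at 14
pos 2 'a': at 5 ·f  ** P1@[1:2],P3@[2:2]
pos 3 'a': at 6 ·f  ** P3@[3:3]
pos 4 'c': at 7
pos 5 'a': at 8  ** P1@[4:5],P3@[5:5]
pos 6 'c': at 9  ** P2@[3:6]
pos 7 'b': at 1 ·f
pos 8 'a': at 2  ** P3@[8:8]
pos 9 'b': at 1 ·f
pos 10 'a': at 2  ** P3@[10:10]
pos 11 'a': at 3  ** P0@[9:11],P3@[11:11]
pos 12 'b': at 1 ·f
pos 13 'a': at 2  ** P3@[13:13]
pos 14 'a': at 3  ** P0@[12:14],P3@[14:14]
pos 15 'b': at 1 ·f
pos 16 'a': at 2  ** P3@[16:16]
pos 17 'a': at 3  ** P0@[15:17],P3@[17:17]
pos 18 'a': at 6 ·f  ** P3@[18:18]
pos 19 'b': at 1 ·f
pos 20 'b': at 10
pos 21 'a': at 2 ·f  ** P3@[21:21]
pos 22 'a': at 3  ** P0@[20:22],P3@[22:22]
pos 23 'a': at 6 ·f  ** P3@[23:23]
pos 24 'c': at 7
pos 25 'a': at 8  ** P1@[24:25],P3@[25:25]
pos 26 'b': at 1 ·f
pos 27 'b': at 10
pos 28 'a': at 2 ·f  ** P3@[28:28]
pos 29 'c': at 7 ·f
pos 30 'a': at 8  ** P1@[29:30],P3@[30:30]
pos 31 'c': at 9  ** P2@[28:31]
pos 32 'a': at 8 ·f  ** P1@[31:32],P3@[32:32]
pos 33 'c': at 9  ** P2@[30:33]
pos 34 'c': at 4 ·f
pos 35 'a': at 5  ** P1@[34:35],P3@[35:35]
pos 36 'a': at 6 ·f  ** P3@[36:36]
pos 37 'c': at 7
pos 38 'c': at 4 ·f
pos 39 'b': at 1 ·f
pos 40 'b': at 10
pos 41 'b': at 11
pos 42 'b': at 12
pos 43 'c': at 13  ** P4@[39:43],P6@[41:43]
pos 44 'b': at 15 ·f  ** P5@[42:44]
pos 45 'b': at 10 ·f
pos 46 'a': at 2 ·f  ** P3@[46:46]
pos 47 'c': at 7 ·f
pos 48 'a': at 8  ** P1@[47:48],P3@[48:48]
pos 49 'c': at 9  ** P2@[46:49]
pos 50 'a': at 8 ·f  ** P1@[49:50],P3@[50:50]
pos 51 'c': at 9  ** P2@[48:51]
pos 52 'b': at 1 ·f
pos 53 'a': at 2  ** P3@[53:53]
pos 54 'a': at 3  ** P0@[52:54],P3@[54:54]
pos 55 'c': at 7 ·f
pos 56 'a': at 8  ** P1@[55:56],P3@[56:56]
pos 57 'b': at 1 ·f
pos 58 'b': at 10
pos 59 'c': at 16  ** P6@[57:59]
pos 60 'b': at 15 ·f  ** P5@[58:60]
pos 61 'c': at 14 ·f
pos 62 'b': at 15  ** P5@[60:62]
pos 63 'c': at 14 ·f
pos 64 'b': at 15  ** P5@[62:64]
pos 65 'a': at 2 ·f  ** P3@[65:65]
pos 66 'a': at 3  ** P0@[64:66],P3@[66:66]
pos 67 'b': at 1 ·f
pos 68 'b': at 10
pos 69 'c': at 16  ** P6@[67:69]
pos 70 'b': at 15 ·f  ** P5@[68:70]
pos 71 'b': at 10 ·f
pos 72 'b': at 11

Result: [[2,1],[2,3],[3,3],[5,1],[5,3],[6,2],[8,3],[10,3],[11,0],[11,3],[13,3],[14,0],[14,3],[16,3],[17,0],[17,3],[18,3],[21,3],[22,0],[22,3],[23,3],[25,1],[25,3],[28,3],[30,1],[30,3],[31,2],[32,1],[32,3],[33,2],[35,1],[35,3],[36,3],[43,4],[43,6],[44,5],[46,3],[48,1],[48,3],[49,2],[50,1],[50,3],[51,2],[53,3],[54,0],[54,3],[56,1],[56,3],[59,6],[60,5],[62,5],[64,5],[65,3],[66,0],[66,3],[69,6],[70,5]]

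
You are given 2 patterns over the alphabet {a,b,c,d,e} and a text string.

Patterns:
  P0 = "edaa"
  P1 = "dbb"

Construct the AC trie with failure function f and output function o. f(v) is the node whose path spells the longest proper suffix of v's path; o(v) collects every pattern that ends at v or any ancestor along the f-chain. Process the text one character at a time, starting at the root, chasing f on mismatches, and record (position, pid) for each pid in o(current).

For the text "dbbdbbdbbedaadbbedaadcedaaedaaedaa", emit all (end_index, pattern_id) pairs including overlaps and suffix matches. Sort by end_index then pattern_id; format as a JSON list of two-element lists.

Build automaton:
Trie nodes:
  0='ε' goto d→5 e→1
  1='e' goto d→2
  2='ed' goto a→3
  3='eda' goto a→4
  4='edaa' goto ·  ←P0
  5='d' goto b→6
  6='db' goto b→7
  7='dbb' goto ·  ←P1

Failure links (BFS by depth):
  n1('e'): parent n0 fail=0; on 'e' 0 → fail=0;  out ∅∪∅=∅
  n5('d'): parent n0 fail=0; on 'd' 0 → fail=0;  out ∅∪∅=∅
  n2('ed'): parent n1 fail=0; on 'd' 0 → fail=5;  out ∅∪∅=∅
  n6('db'): parent n5 fail=0; on 'b' 0 → fail=0;  out ∅∪∅=∅
  n3('eda'): parent n2 fail=5; on 'a' 5→0 → fail=0;  out ∅∪∅=∅
  n7('dbb'): parent n6 fail=0; on 'b' 0 → fail=0;  out {1}∪∅={1}
  n4('edaa'): parent n3 fail=0; on 'a' 0 → fail=0;  out {0}∪∅={0}

Text stream:
[0] read 'd'  n0⇒n5
[1] read 'b'  n5⇒n6
[2] read 'b'  n6⇒n7  ** P1@[0:2]
[3] read 'd'  n7⇒n5 (via fail)
[4] read 'b'  n5⇒n6
[5] read 'b'  n6⇒n7  ** P1@[3:5]
[6] read 'd'  n7⇒n5 (via fail)
[7] read 'b'  n5⇒n6
[8] read 'b'  n6⇒n7  ** P1@[6:8]
[9] read 'e'  n7⇒n1 (via fail)
[10] read 'd'  n1⇒n2
[11] read 'a'  n2⇒n3
[12] read 'a'  n3⇒n4  ** P0@[9:12]
[13] read 'd'  n4⇒n5 (via fail)
[14] read 'b'  n5⇒n6
[15] read 'b'  n6⇒n7  ** P1@[13:15]
[16] read 'e'  n7⇒n1 (via fail)
[17] read 'd'  n1⇒n2
[18] read 'a'  n2⇒n3
[19] read 'a'  n3⇒n4  ** P0@[16:19]
[20] read 'd'  n4⇒n5 (via fail)
[21] read 'c'  n5⇒n0 (via fail)
[22] read 'e'  n0⇒n1
[23] read 'd'  n1⇒n2
[24] read 'a'  n2⇒n3
[25] read 'a'  n3⇒n4  ** P0@[22:25]
[26] read 'e'  n4⇒n1 (via fail)
[27] read 'd'  n1⇒n2
[28] read 'a'  n2⇒n3
[29] read 'a'  n3⇒n4  ** P0@[26:29]
[30] read 'e'  n4⇒n1 (via fail)
[31] read 'd'  n1⇒n2
[32] read 'a'  n2⇒n3
[33] read 'a'  n3⇒n4  ** P0@[30:33]

All matches (sorted): [[2,1],[5,1],[8,1],[12,0],[15,1],[19,0],[25,0],[29,0],[33,0]]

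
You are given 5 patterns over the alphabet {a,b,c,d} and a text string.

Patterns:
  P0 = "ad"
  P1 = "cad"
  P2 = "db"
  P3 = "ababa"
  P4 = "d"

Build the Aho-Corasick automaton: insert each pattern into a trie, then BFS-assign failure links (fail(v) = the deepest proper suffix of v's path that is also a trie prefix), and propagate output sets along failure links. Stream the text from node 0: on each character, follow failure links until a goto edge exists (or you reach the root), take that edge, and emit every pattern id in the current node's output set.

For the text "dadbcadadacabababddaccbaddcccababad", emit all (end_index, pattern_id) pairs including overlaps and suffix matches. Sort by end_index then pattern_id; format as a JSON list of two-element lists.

Build automaton:
Trie nodes:
  0='ε' goto a→1 c→3 d→6
  1='a' goto b→8 d→2
  2='ad' goto ·  [P0 ends]
  3='c' goto a→4
  4='ca' goto d→5
  5='cad' goto ·  [P1 ends]
  6='d' goto b→7  [P4 ends]
  7='db' goto ·  [P2 ends]
  8='ab' goto a→9
  9='aba' goto b→10
  10='abab' goto a→11
  11='ababa' goto ·  [P3 ends]

Failure links (BFS by depth):
  n1('a'): parent n0 fail=0; on 'a' 0 → fail=0;  out ∅∪∅=∅
  n3('c'): parent n0 fail=0; on 'c' 0 → fail=0;  out ∅∪∅=∅
  n6('d'): parent n0 fail=0; on 'd' 0 → fail=0;  out {4}∪∅={4}
  n2('ad'): parent n1 fail=0; on 'd' 0 → fail=6;  out {0}∪{4}={0,4}
  n4('ca'): parent n3 fail=0; on 'a' 0 → fail=1;  out ∅∪∅=∅
  n7('db'): parent n6 fail=0; on 'b' 0 → fail=0;  out {2}∪∅={2}
  n8('ab'): parent n1 fail=0; on 'b' 0 → fail=0;  out ∅∪∅=∅
  n5('cad'): parent n4 fail=1; on 'd' 1 → fail=2;  out {1}∪{0,4}={0,1,4}
  n9('aba'): parent n8 fail=0; on 'a' 0 → fail=1;  out ∅∪∅=∅
  n10('abab'): parent n9 fail=1; on 'b' 1 → fail=8;  out ∅∪∅=∅
  n11('ababa'): parent n10 fail=8; on 'a' 8 → fail=9;  out {3}∪∅={3}

Run:
pos 0 'd': at 6  → match P4@[0:0]
pos 1 'a': at 1 ·f
pos 2 'd': at 2  → match P0@[1:2],P4@[2:2]
pos 3 'b': at 7 ·f  → match P2@[2:3]
pos 4 'c': at 3 ·f
pos 5 'a': at 4
pos 6 'd': at 5  → match P0@[5:6],P1@[4:6],P4@[6:6]
pos 7 'a': at 1 ·f
pos 8 'd': at 2  → match P0@[7:8],P4@[8:8]
pos 9 'a': at 1 ·f
pos 10 'c': at 3 ·f
pos 11 'a': at 4
pos 12 'b': at 8 ·f
pos 13 'a': at 9
pos 14 'b': at 10
pos 15 'a': at 11  → match P3@[11:15]
pos 16 'b': at 10 ·f
pos 17 'd': at 6 ·f  → match P4@[17:17]
pos 18 'd': at 6 ·f  → match P4@[18:18]
pos 19 'a': at 1 ·f
pos 20 'c': at 3 ·f
pos 21 'c': at 3 ·f
pos 22 'b': at 0 ·f
pos 23 'a': at 1
pos 24 'd': at 2  → match P0@[23:24],P4@[24:24]
pos 25 'd': at 6 ·f  → match P4@[25:25]
pos 26 'c': at 3 ·f
pos 27 'c': at 3 ·f
pos 28 'c': at 3 ·f
pos 29 'a': at 4
pos 30 'b': at 8 ·f
pos 31 'a': at 9
pos 32 'b': at 10
pos 33 'a': at 11  → match P3@[29:33]
pos 34 'd': at 2 ·f  → match P0@[33:34],P4@[34:34]

Matches: [[0,4],[2,0],[2,4],[3,2],[6,0],[6,1],[6,4],[8,0],[8,4],[15,3],[17,4],[18,4],[24,0],[24,4],[25,4],[33,3],[34,0],[34,4]]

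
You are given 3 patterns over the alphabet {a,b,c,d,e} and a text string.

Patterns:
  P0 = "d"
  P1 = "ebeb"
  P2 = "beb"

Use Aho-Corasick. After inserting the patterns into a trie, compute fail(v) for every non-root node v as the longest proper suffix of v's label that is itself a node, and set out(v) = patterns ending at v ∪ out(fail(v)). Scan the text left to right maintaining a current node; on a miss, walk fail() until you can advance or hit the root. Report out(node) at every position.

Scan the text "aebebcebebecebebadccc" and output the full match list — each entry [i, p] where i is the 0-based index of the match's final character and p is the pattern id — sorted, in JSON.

Build automaton:
Trie (insert patterns):
  n0 'ε': b→6 d→1 e→2
  n1 'd': ·  ←P0
  n2 'e': b→3
  n3 'eb': e→4
  n4 'ebe': b→5
  n5 'ebeb': ·  ←P1
  n6 'b': e→7
  n7 'be': b→8
  n8 'beb': ·  ←P2

Failure links (BFS by depth):
  n1('d'): parent n0 fail=0; on 'd' 0 → fail=0;  out {0}∪∅={0}
  n2('e'): parent n0 fail=0; on 'e' 0 → fail=0;  out ∅∪∅=∅
  n6('b'): parent n0 fail=0; on 'b' 0 → fail=0;  out ∅∪∅=∅
  n3('eb'): parent n2 fail=0; on 'b' 0 → fail=6;  out ∅∪∅=∅
  n7('be'): parent n6 fail=0; on 'e' 0 → fail=2;  out ∅∪∅=∅
  n4('ebe'): parent n3 fail=6; on 'e' 6 → fail=7;  out ∅∪∅=∅
  n8('beb'): parent n7 fail=2; on 'b' 2 → fail=3;  out {2}∪∅={2}
  n5('ebeb'): parent n4 fail=7; on 'b' 7 → fail=8;  out {1}∪{2}={1,2}

Run:
i=0 'a': node 0→0
i=1 'e': node 0→2
i=2 'b': node 2→3
i=3 'e': node 3→4
i=4 'b': node 4→5  ** P1@[1:4],P2@[2:4]
i=5 'c': node 5→0 (via fail)
i=6 'e': node 0→2
i=7 'b': node 2→3
i=8 'e': node 3→4
i=9 'b': node 4→5  ** P1@[6:9],P2@[7:9]
i=10 'e': node 5→4 (via fail)
i=11 'c': node 4→0 (via fail)
i=12 'e': node 0→2
i=13 'b': node 2→3
i=14 'e': node 3→4
i=15 'b': node 4→5  ** P1@[12:15],P2@[13:15]
i=16 'a': node 5→0 (via fail)
i=17 'd': node 0→1  ** P0@[17:17]
i=18 'c': node 1→0 (via fail)
i=19 'c': node 0→0
i=20 'c': node 0→0

Matches: [[4,1],[4,2],[9,1],[9,2],[15,1],[15,2],[17,0]]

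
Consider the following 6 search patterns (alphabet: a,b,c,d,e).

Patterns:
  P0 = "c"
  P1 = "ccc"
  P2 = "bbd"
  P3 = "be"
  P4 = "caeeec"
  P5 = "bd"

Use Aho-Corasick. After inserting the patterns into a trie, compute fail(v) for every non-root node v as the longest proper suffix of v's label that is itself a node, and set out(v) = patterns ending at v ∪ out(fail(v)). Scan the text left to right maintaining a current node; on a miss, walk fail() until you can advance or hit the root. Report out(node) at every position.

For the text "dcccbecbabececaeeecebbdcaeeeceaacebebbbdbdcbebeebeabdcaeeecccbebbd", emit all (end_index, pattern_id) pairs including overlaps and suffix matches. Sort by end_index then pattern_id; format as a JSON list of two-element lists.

Build automaton:
Trie nodes:
  n0 'ε': b→4 c→1
  n1 'c': a→8 c→2  [P0 ends]
  n2 'cc': c→3
  n3 'ccc': ·  [P1 ends]
  n4 'b': b→5 d→13 e→7
  n5 'bb': d→6
  n6 'bbd': ·  [P2 ends]
  n7 'be': ·  [P3 ends]
  n8 'ca': e→9
  n9 'cae': e→10
  n10 'caee': e→11
  n11 'caeee': c→12
  n12 'caeeec': ·  [P4 ends]
  n13 'bd': ·  [P5 ends]

Failure links (BFS by depth):
  fail(1) 'c': from fail(0)=0 chase 'c': 0 ⇒ 0;  out={0}∪out(0)={0}
  fail(4) 'b': from fail(0)=0 chase 'b': 0 ⇒ 0;  out=∅∪out(0)=∅
  fail(2) 'cc': from fail(1)=0 chase 'c': 0 ⇒ 1;  out=∅∪out(1)={0}
  fail(5) 'bb': from fail(4)=0 chase 'b': 0 ⇒ 4;  out=∅∪out(4)=∅
  fail(7) 'be': from fail(4)=0 chase 'e': 0 ⇒ 0;  out={3}∪out(0)={3}
  fail(8) 'ca': from fail(1)=0 chase 'a': 0 ⇒ 0;  out=∅∪out(0)=∅
  fail(13) 'bd': from fail(4)=0 chase 'd': 0 ⇒ 0;  out={5}∪out(0)={5}
  fail(3) 'ccc': from fail(2)=1 chase 'c': 1 ⇒ 2;  out={1}∪out(2)={0,1}
  fail(6) 'bbd': from fail(5)=4 chase 'd': 4 ⇒ 13;  out={2}∪out(13)={2,5}
  fail(9) 'cae': from fail(8)=0 chase 'e': 0 ⇒ 0;  out=∅∪out(0)=∅
  fail(10) 'caee': from fail(9)=0 chase 'e': 0 ⇒ 0;  out=∅∪out(0)=∅
  fail(11) 'caeee': from fail(10)=0 chase 'e': 0 ⇒ 0;  out=∅∪out(0)=∅
  fail(12) 'caeeec': from fail(11)=0 chase 'c': 0 ⇒ 1;  out={4}∪out(1)={0,4}

Scan:
pos 0 'd': at 0
pos 1 'c': at 1  emit P0@[1:1]
pos 2 'c': at 2  emit P0@[2:2]
pos 3 'c': at 3  emit P0@[3:3],P1@[1:3]
pos 4 'b': at 4 (via fail)
pos 5 'e': at 7  emit P3@[4:5]
pos 6 'c': at 1 (via fail)  emit P0@[6:6]
pos 7 'b': at 4 (via fail)
pos 8 'a': at 0 (via fail)
pos 9 'b': at 4
pos 10 'e': at 7  emit P3@[9:10]
pos 11 'c': at 1 (via fail)  emit P0@[11:11]
pos 12 'e': at 0 (via fail)
pos 13 'c': at 1  emit P0@[13:13]
pos 14 'a': at 8
pos 15 'e': at 9
pos 16 'e': at 10
pos 17 'e': at 11
pos 18 'c': at 12  emit P0@[18:18],P4@[13:18]
pos 19 'e': at 0 (via fail)
pos 20 'b': at 4
pos 21 'b': at 5
pos 22 'd': at 6  emit P2@[20:22],P5@[21:22]
pos 23 'c': at 1 (via fail)  emit P0@[23:23]
pos 24 'a': at 8
pos 25 'e': at 9
pos 26 'e': at 10
pos 27 'e': at 11
pos 28 'c': at 12  emit P0@[28:28],P4@[23:28]
pos 29 'e': at 0 (via fail)
pos 30 'a': at 0
pos 31 'a': at 0
pos 32 'c': at 1  emit P0@[32:32]
pos 33 'e': at 0 (via fail)
pos 34 'b': at 4
pos 35 'e': at 7  emit P3@[34:35]
pos 36 'b': at 4 (via fail)
pos 37 'b': at 5
pos 38 'b': at 5 (via fail)
pos 39 'd': at 6  emit P2@[37:39],P5@[38:39]
pos 40 'b': at 4 (via fail)
pos 41 'd': at 13  emit P5@[40:41]
pos 42 'c': at 1 (via fail)  emit P0@[42:42]
pos 43 'b': at 4 (via fail)
pos 44 'e': at 7  emit P3@[43:44]
pos 45 'b': at 4 (via fail)
pos 46 'e': at 7  emit P3@[45:46]
pos 47 'e': at 0 (via fail)
pos 48 'b': at 4
pos 49 'e': at 7  emit P3@[48:49]
pos 50 'a': at 0 (via fail)
pos 51 'b': at 4
pos 52 'd': at 13  emit P5@[51:52]
pos 53 'c': at 1 (via fail)  emit P0@[53:53]
pos 54 'a': at 8
pos 55 'e': at 9
pos 56 'e': at 10
pos 57 'e': at 11
pos 58 'c': at 12  emit P0@[58:58],P4@[53:58]
pos 59 'c': at 2 (via fail)  emit P0@[59:59]
pos 60 'c': at 3  emit P0@[60:60],P1@[58:60]
pos 61 'b': at 4 (via fail)
pos 62 'e': at 7  emit P3@[61:62]
pos 63 'b': at 4 (via fail)
pos 64 'b': at 5
pos 65 'd': at 6  emit P2@[63:65],P5@[64:65]

Result: [[1,0],[2,0],[3,0],[3,1],[5,3],[6,0],[10,3],[11,0],[13,0],[18,0],[18,4],[22,2],[22,5],[23,0],[28,0],[28,4],[32,0],[35,3],[39,2],[39,5],[41,5],[42,0],[44,3],[46,3],[49,3],[52,5],[53,0],[58,0],[58,4],[59,0],[60,0],[60,1],[62,3],[65,2],[65,5]]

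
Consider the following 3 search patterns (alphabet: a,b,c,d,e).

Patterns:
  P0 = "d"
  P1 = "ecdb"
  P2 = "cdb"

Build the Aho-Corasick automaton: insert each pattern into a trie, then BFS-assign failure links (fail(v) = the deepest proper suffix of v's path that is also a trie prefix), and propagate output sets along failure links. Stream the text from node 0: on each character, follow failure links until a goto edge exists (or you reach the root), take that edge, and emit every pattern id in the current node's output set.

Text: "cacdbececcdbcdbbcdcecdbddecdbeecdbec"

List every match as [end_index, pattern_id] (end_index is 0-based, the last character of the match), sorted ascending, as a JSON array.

Construct AC machine:
Trie nodes:
  0='ε' goto c→6 d→1 e→2
  1='d' goto ·  ←P0
  2='e' goto c→3
  3='ec' goto d→4
  4='ecd' goto b→5
  5='ecdb' goto ·  ←P1
  6='c' goto d→7
  7='cd' goto b→8
  8='cdb' goto ·  ←P2

Failure links (BFS by depth):
  n1('d'): parent n0 fail=0; on 'd' 0 → fail=0;  out {0}∪∅={0}
  n2('e'): parent n0 fail=0; on 'e' 0 → fail=0;  out ∅∪∅=∅
  n6('c'): parent n0 fail=0; on 'c' 0 → fail=0;  out ∅∪∅=∅
  n3('ec'): parent n2 fail=0; on 'c' 0 → fail=6;  out ∅∪∅=∅
  n7('cd'): parent n6 fail=0; on 'd' 0 → fail=1;  out ∅∪{0}={0}
  n4('ecd'): parent n3 fail=6; on 'd' 6 → fail=7;  out ∅∪{0}={0}
  n8('cdb'): parent n7 fail=1; on 'b' 1→0 → fail=0;  out {2}∪∅={2}
  n5('ecdb'): parent n4 fail=7; on 'b' 7 → fail=8;  out {1}∪{2}={1,2}

Text stream:
[0] read 'c'  n0⇒n6
[1] read 'a'  n6⇒n0 ·f
[2] read 'c'  n0⇒n6
[3] read 'd'  n6⇒n7  → match P0@[3:3]
[4] read 'b'  n7⇒n8  → match P2@[2:4]
[5] read 'e'  n8⇒n2 ·f
[6] read 'c'  n2⇒n3
[7] read 'e'  n3⇒n2 ·f
[8] read 'c'  n2⇒n3
[9] read 'c'  n3⇒n6 ·f
[10] read 'd'  n6⇒n7  → match P0@[10:10]
[11] read 'b'  n7⇒n8  → match P2@[9:11]
[12] read 'c'  n8⇒n6 ·f
[13] read 'd'  n6⇒n7  → match P0@[13:13]
[14] read 'b'  n7⇒n8  → match P2@[12:14]
[15] read 'b'  n8⇒n0 ·f
[16] read 'c'  n0⇒n6
[17] read 'd'  n6⇒n7  → match P0@[17:17]
[18] read 'c'  n7⇒n6 ·f
[19] read 'e'  n6⇒n2 ·f
[20] read 'c'  n2⇒n3
[21] read 'd'  n3⇒n4  → match P0@[21:21]
[22] read 'b'  n4⇒n5  → match P1@[19:22],P2@[20:22]
[23] read 'd'  n5⇒n1 ·f  → match P0@[23:23]
[24] read 'd'  n1⇒n1 ·f  → match P0@[24:24]
[25] read 'e'  n1⇒n2 ·f
[26] read 'c'  n2⇒n3
[27] read 'd'  n3⇒n4  → match P0@[27:27]
[28] read 'b'  n4⇒n5  → match P1@[25:28],P2@[26:28]
[29] read 'e'  n5⇒n2 ·f
[30] read 'e'  n2⇒n2 ·f
[31] read 'c'  n2⇒n3
[32] read 'd'  n3⇒n4  → match P0@[32:32]
[33] read 'b'  n4⇒n5  → match P1@[30:33],P2@[31:33]
[34] read 'e'  n5⇒n2 ·f
[35] read 'c'  n2⇒n3

All matches (sorted): [[3,0],[4,2],[10,0],[11,2],[13,0],[14,2],[17,0],[21,0],[22,1],[22,2],[23,0],[24,0],[27,0],[28,1],[28,2],[32,0],[33,1],[33,2]]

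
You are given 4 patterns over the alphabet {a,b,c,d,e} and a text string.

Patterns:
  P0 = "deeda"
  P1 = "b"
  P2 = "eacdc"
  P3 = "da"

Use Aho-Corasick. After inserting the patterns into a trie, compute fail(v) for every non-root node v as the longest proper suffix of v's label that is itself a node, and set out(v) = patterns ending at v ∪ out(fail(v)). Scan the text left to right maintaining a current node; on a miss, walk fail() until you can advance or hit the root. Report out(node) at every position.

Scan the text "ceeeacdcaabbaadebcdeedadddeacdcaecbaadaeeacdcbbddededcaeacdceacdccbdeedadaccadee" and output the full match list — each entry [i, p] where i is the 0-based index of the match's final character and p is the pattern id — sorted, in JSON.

Build:
Trie (insert patterns):
  n0 'ε': b→6 d→1 e→7
  n1 'd': a→12 e→2
  n2 'de': e→3
  n3 'dee': d→4
  n4 'deed': a→5
  n5 'deeda': ·  ←P0
  n6 'b': ·  ←P1
  n7 'e': a→8
  n8 'ea': c→9
  n9 'eac': d→10
  n10 'eacd': c→11
  n11 'eacdc': ·  ←P2
  n12 'da': ·  ←P3

Failure links (BFS by depth):
  n1('d'): parent n0 fail=0; on 'd' 0 → fail=0;  out ∅∪∅=∅
  n6('b'): parent n0 fail=0; on 'b' 0 → fail=0;  out {1}∪∅={1}
  n7('e'): parent n0 fail=0; on 'e' 0 → fail=0;  out ∅∪∅=∅
  n2('de'): parent n1 fail=0; on 'e' 0 → fail=7;  out ∅∪∅=∅
  n8('ea'): parent n7 fail=0; on 'a' 0 → fail=0;  out ∅∪∅=∅
  n12('da'): parent n1 fail=0; on 'a' 0 → fail=0;  out {3}∪∅={3}
  n3('dee'): parent n2 fail=7; on 'e' 7→0 → fail=7;  out ∅∪∅=∅
  n9('eac'): parent n8 fail=0; on 'c' 0 → fail=0;  out ∅∪∅=∅
  n4('deed'): parent n3 fail=7; on 'd' 7→0 → fail=1;  out ∅∪∅=∅
  n10('eacd'): parent n9 fail=0; on 'd' 0 → fail=1;  out ∅∪∅=∅
  n5('deeda'): parent n4 fail=1; on 'a' 1 → fail=12;  out {0}∪{3}={0,3}
  n11('eacdc'): parent n10 fail=1; on 'c' 1→0 → fail=0;  out {2}∪∅={2}

Scan:
[0] read 'c'  n0⇒n0
[1] read 'e'  n0⇒n7
[2] read 'e'  n7⇒n7 (via fail)
[3] read 'e'  n7⇒n7 (via fail)
[4] read 'a'  n7⇒n8
[5] read 'c'  n8⇒n9
[6] read 'd'  n9⇒n10
[7] read 'c'  n10⇒n11  → match P2@[3:7]
[8] read 'a'  n11⇒n0 (via fail)
[9] read 'a'  n0⇒n0
[10] read 'b'  n0⇒n6  → match P1@[10:10]
[11] read 'b'  n6⇒n6 (via fail)  → match P1@[11:11]
[12] read 'a'  n6⇒n0 (via fail)
[13] read 'a'  n0⇒n0
[14] read 'd'  n0⇒n1
[15] read 'e'  n1⇒n2
[16] read 'b'  n2⇒n6 (via fail)  → match P1@[16:16]
[17] read 'c'  n6⇒n0 (via fail)
[18] read 'd'  n0⇒n1
[19] read 'e'  n1⇒n2
[20] read 'e'  n2⇒n3
[21] read 'd'  n3⇒n4
[22] read 'a'  n4⇒n5  → match P0@[18:22],P3@[21:22]
[23] read 'd'  n5⇒n1 (via fail)
[24] read 'd'  n1⇒n1 (via fail)
[25] read 'd'  n1⇒n1 (via fail)
[26] read 'e'  n1⇒n2
[27] read 'a'  n2⇒n8 (via fail)
[28] read 'c'  n8⇒n9
[29] read 'd'  n9⇒n10
[30] read 'c'  n10⇒n11  → match P2@[26:30]
[31] read 'a'  n11⇒n0 (via fail)
[32] read 'e'  n0⇒n7
[33] read 'c'  n7⇒n0 (via fail)
[34] read 'b'  n0⇒n6  → match P1@[34:34]
[35] read 'a'  n6⇒n0 (via fail)
[36] read 'a'  n0⇒n0
[37] read 'd'  n0⇒n1
[38] read 'a'  n1⇒n12  → match P3@[37:38]
[39] read 'e'  n12⇒n7 (via fail)
[40] read 'e'  n7⇒n7 (via fail)
[41] read 'a'  n7⇒n8
[42] read 'c'  n8⇒n9
[43] read 'd'  n9⇒n10
[44] read 'c'  n10⇒n11  → match P2@[40:44]
[45] read 'b'  n11⇒n6 (via fail)  → match P1@[45:45]
[46] read 'b'  n6⇒n6 (via fail)  → match P1@[46:46]
[47] read 'd'  n6⇒n1 (via fail)
[48] read 'd'  n1⇒n1 (via fail)
[49] read 'e'  n1⇒n2
[50] read 'd'  n2⇒n1 (via fail)
[51] read 'e'  n1⇒n2
[52] read 'd'  n2⇒n1 (via fail)
[53] read 'c'  n1⇒n0 (via fail)
[54] read 'a'  n0⇒n0
[55] read 'e'  n0⇒n7
[56] read 'a'  n7⇒n8
[57] read 'c'  n8⇒n9
[58] read 'd'  n9⇒n10
[59] read 'c'  n10⇒n11  → match P2@[55:59]
[60] read 'e'  n11⇒n7 (via fail)
[61] read 'a'  n7⇒n8
[62] read 'c'  n8⇒n9
[63] read 'd'  n9⇒n10
[64] read 'c'  n10⇒n11  → match P2@[60:64]
[65] read 'c'  n11⇒n0 (via fail)
[66] read 'b'  n0⇒n6  → match P1@[66:66]
[67] read 'd'  n6⇒n1 (via fail)
[68] read 'e'  n1⇒n2
[69] read 'e'  n2⇒n3
[70] read 'd'  n3⇒n4
[71] read 'a'  n4⇒n5  → match P0@[67:71],P3@[70:71]
[72] read 'd'  n5⇒n1 (via fail)
[73] read 'a'  n1⇒n12  → match P3@[72:73]
[74] read 'c'  n12⇒n0 (via fail)
[75] read 'c'  n0⇒n0
[76] read 'a'  n0⇒n0
[77] read 'd'  n0⇒n1
[78] read 'e'  n1⇒n2
[79] read 'e'  n2⇒n3

Result: [[7,2],[10,1],[11,1],[16,1],[22,0],[22,3],[30,2],[34,1],[38,3],[44,2],[45,1],[46,1],[59,2],[64,2],[66,1],[71,0],[71,3],[73,3]]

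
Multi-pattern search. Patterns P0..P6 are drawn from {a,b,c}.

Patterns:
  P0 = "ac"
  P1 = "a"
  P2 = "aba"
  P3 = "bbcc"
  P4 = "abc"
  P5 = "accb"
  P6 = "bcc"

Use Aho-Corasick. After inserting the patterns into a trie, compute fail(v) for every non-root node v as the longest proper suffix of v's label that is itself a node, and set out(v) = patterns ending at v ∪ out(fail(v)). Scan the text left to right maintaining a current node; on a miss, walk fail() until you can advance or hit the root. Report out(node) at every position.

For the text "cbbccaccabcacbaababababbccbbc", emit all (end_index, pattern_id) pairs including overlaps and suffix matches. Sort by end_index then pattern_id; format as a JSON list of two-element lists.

Build:
Trie nodes:
  n0 'ε': a→1 b→5
  n1 'a': b→3 c→2  [P1 ends]
  n2 'ac': c→10  [P0 ends]
  n3 'ab': a→4 c→9
  n4 'aba': ·  [P2 ends]
  n5 'b': b→6 c→12
  n6 'bb': c→7
  n7 'bbc': c→8
  n8 'bbcc': ·  [P3 ends]
  n9 'abc': ·  [P4 ends]
  n10 'acc': b→11
  n11 'accb': ·  [P5 ends]
  n12 'bc': c→13
  n13 'bcc': ·  [P6 ends]

Failure links (BFS by depth):
  n1('a'): parent n0 fail=0; on 'a' 0 → fail=0;  out {1}∪∅={1}
  n5('b'): parent n0 fail=0; on 'b' 0 → fail=0;  out ∅∪∅=∅
  n2('ac'): parent n1 fail=0; on 'c' 0 → fail=0;  out {0}∪∅={0}
  n3('ab'): parent n1 fail=0; on 'b' 0 → fail=5;  out ∅∪∅=∅
  n6('bb'): parent n5 fail=0; on 'b' 0 → fail=5;  out ∅∪∅=∅
  n12('bc'): parent n5 fail=0; on 'c' 0 → fail=0;  out ∅∪∅=∅
  n4('aba'): parent n3 fail=5; on 'a' 5→0 → fail=1;  out {2}∪{1}={1,2}
  n7('bbc'): parent n6 fail=5; on 'c' 5 → fail=12;  out ∅∪∅=∅
  n9('abc'): parent n3 fail=5; on 'c' 5 → fail=12;  out {4}∪∅={4}
  n10('acc'): parent n2 fail=0; on 'c' 0 → fail=0;  out ∅∪∅=∅
  n13('bcc'): parent n12 fail=0; on 'c' 0 → fail=0;  out {6}∪∅={6}
  n8('bbcc'): parent n7 fail=12; on 'c' 12 → fail=13;  out {3}∪{6}={3,6}
  n11('accb'): parent n10 fail=0; on 'b' 0 → fail=5;  out {5}∪∅={5}

Text stream:
pos 0 'c': at 0
pos 1 'b': at 5
pos 2 'b': at 6
pos 3 'c': at 7
pos 4 'c': at 8  ** P3@[1:4],P6@[2:4]
pos 5 'a': at 1 (via fail)  ** P1@[5:5]
pos 6 'c': at 2  ** P0@[5:6]
pos 7 'c': at 10
pos 8 'a': at 1 (via fail)  ** P1@[8:8]
pos 9 'b': at 3
pos 10 'c': at 9  ** P4@[8:10]
pos 11 'a': at 1 (via fail)  ** P1@[11:11]
pos 12 'c': at 2  ** P0@[11:12]
pos 13 'b': at 5 (via fail)
pos 14 'a': at 1 (via fail)  ** P1@[14:14]
pos 15 'a': at 1 (via fail)  ** P1@[15:15]
pos 16 'b': at 3
pos 17 'a': at 4  ** P1@[17:17],P2@[15:17]
pos 18 'b': at 3 (via fail)
pos 19 'a': at 4  ** P1@[19:19],P2@[17:19]
pos 20 'b': at 3 (via fail)
pos 21 'a': at 4  ** P1@[21:21],P2@[19:21]
pos 22 'b': at 3 (via fail)
pos 23 'b': at 6 (via fail)
pos 24 'c': at 7
pos 25 'c': at 8  ** P3@[22:25],P6@[23:25]
pos 26 'b': at 5 (via fail)
pos 27 'b': at 6
pos 28 'c': at 7

Result: [[4,3],[4,6],[5,1],[6,0],[8,1],[10,4],[11,1],[12,0],[14,1],[15,1],[17,1],[17,2],[19,1],[19,2],[21,1],[21,2],[25,3],[25,6]]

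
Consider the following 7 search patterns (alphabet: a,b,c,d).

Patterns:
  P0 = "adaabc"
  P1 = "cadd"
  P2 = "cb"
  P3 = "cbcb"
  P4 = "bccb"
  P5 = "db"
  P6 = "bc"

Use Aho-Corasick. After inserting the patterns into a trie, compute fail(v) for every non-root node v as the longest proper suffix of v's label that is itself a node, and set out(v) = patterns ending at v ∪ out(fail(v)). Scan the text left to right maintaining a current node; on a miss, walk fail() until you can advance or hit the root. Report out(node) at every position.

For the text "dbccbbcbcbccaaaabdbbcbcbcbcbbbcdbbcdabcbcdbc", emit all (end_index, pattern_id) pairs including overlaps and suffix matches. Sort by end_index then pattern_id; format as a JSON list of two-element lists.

Build:
Trie nodes:
  0='ε' goto a→1 b→14 c→7 d→18
  1='a' goto d→2
  2='ad' goto a→3
  3='ada' goto a→4
  4='adaa' goto b→5
  5='adaab' goto c→6
  6='adaabc' goto ·  ←P0
  7='c' goto a→8 b→11
  8='ca' goto d→9
  9='cad' goto d→10
  10='cadd' goto ·  ←P1
  11='cb' goto c→12  ←P2
  12='cbc' goto b→13
  13='cbcb' goto ·  ←P3
  14='b' goto c→15
  15='bc' goto c→16  ←P6
  16='bcc' goto b→17
  17='bccb' goto ·  ←P4
  18='d' goto b→19
  19='db' goto ·  ←P5

BFS fail/out derivation:
  n1('a'): parent n0 fail=0; on 'a' 0 → fail=0;  out ∅∪∅=∅
  n7('c'): parent n0 fail=0; on 'c' 0 → fail=0;  out ∅∪∅=∅
  n14('b'): parent n0 fail=0; on 'b' 0 → fail=0;  out ∅∪∅=∅
  n18('d'): parent n0 fail=0; on 'd' 0 → fail=0;  out ∅∪∅=∅
  n2('ad'): parent n1 fail=0; on 'd' 0 → fail=18;  out ∅∪∅=∅
  n8('ca'): parent n7 fail=0; on 'a' 0 → fail=1;  out ∅∪∅=∅
  n11('cb'): parent n7 fail=0; on 'b' 0 → fail=14;  out {2}∪∅={2}
  n15('bc'): parent n14 fail=0; on 'c' 0 → fail=7;  out {6}∪∅={6}
  n19('db'): parent n18 fail=0; on 'b' 0 → fail=14;  out {5}∪∅={5}
  n3('ada'): parent n2 fail=18; on 'a' 18→0 → fail=1;  out ∅∪∅=∅
  n9('cad'): parent n8 fail=1; on 'd' 1 → fail=2;  out ∅∪∅=∅
  n12('cbc'): parent n11 fail=14; on 'c' 14 → fail=15;  out ∅∪{6}={6}
  n16('bcc'): parent n15 fail=7; on 'c' 7→0 → fail=7;  out ∅∪∅=∅
  n4('adaa'): parent n3 fail=1; on 'a' 1→0 → fail=1;  out ∅∪∅=∅
  n10('cadd'): parent n9 fail=2; on 'd' 2→18→0 → fail=18;  out {1}∪∅={1}
  n13('cbcb'): parent n12 fail=15; on 'b' 15→7 → fail=11;  out {3}∪{2}={2,3}
  n17('bccb'): parent n16 fail=7; on 'b' 7 → fail=11;  out {4}∪{2}={2,4}
  n5('adaab'): parent n4 fail=1; on 'b' 1→0 → fail=14;  out ∅∪∅=∅
  n6('adaabc'): parent n5 fail=14; on 'c' 14 → fail=15;  out {0}∪{6}={0,6}

Text stream:
pos 0 'd': at 18
pos 1 'b': at 19  → match P5@[0:1]
pos 2 'c': at 15 (fail-walked)  → match P6@[1:2]
pos 3 'c': at 16
pos 4 'b': at 17  → match P2@[3:4],P4@[1:4]
pos 5 'b': at 14 (fail-walked)
pos 6 'c': at 15  → match P6@[5:6]
pos 7 'b': at 11 (fail-walked)  → match P2@[6:7]
pos 8 'c': at 12  → match P6@[7:8]
pos 9 'b': at 13  → match P2@[8:9],P3@[6:9]
pos 10 'c': at 12 (fail-walked)  → match P6@[9:10]
pos 11 'c': at 16 (fail-walked)
pos 12 'a': at 8 (fail-walked)
pos 13 'a': at 1 (fail-walked)
pos 14 'a': at 1 (fail-walked)
pos 15 'a': at 1 (fail-walked)
pos 16 'b': at 14 (fail-walked)
pos 17 'd': at 18 (fail-walked)
pos 18 'b': at 19  → match P5@[17:18]
pos 19 'b': at 14 (fail-walked)
pos 20 'c': at 15  → match P6@[19:20]
pos 21 'b': at 11 (fail-walked)  → match P2@[20:21]
pos 22 'c': at 12  → match P6@[21:22]
pos 23 'b': at 13  → match P2@[22:23],P3@[20:23]
pos 24 'c': at 12 (fail-walked)  → match P6@[23:24]
pos 25 'b': at 13  → match P2@[24:25],P3@[22:25]
pos 26 'c': at 12 (fail-walked)  → match P6@[25:26]
pos 27 'b': at 13  → match P2@[26:27],P3@[24:27]
pos 28 'b': at 14 (fail-walked)
pos 29 'b': at 14 (fail-walked)
pos 30 'c': at 15  → match P6@[29:30]
pos 31 'd': at 18 (fail-walked)
pos 32 'b': at 19  → match P5@[31:32]
pos 33 'b': at 14 (fail-walked)
pos 34 'c': at 15  → match P6@[33:34]
pos 35 'd': at 18 (fail-walked)
pos 36 'a': at 1 (fail-walked)
pos 37 'b': at 14 (fail-walked)
pos 38 'c': at 15  → match P6@[37:38]
pos 39 'b': at 11 (fail-walked)  → match P2@[38:39]
pos 40 'c': at 12  → match P6@[39:40]
pos 41 'd': at 18 (fail-walked)
pos 42 'b': at 19  → match P5@[41:42]
pos 43 'c': at 15 (fail-walked)  → match P6@[42:43]

All matches (sorted): [[1,5],[2,6],[4,2],[4,4],[6,6],[7,2],[8,6],[9,2],[9,3],[10,6],[18,5],[20,6],[21,2],[22,6],[23,2],[23,3],[24,6],[25,2],[25,3],[26,6],[27,2],[27,3],[30,6],[32,5],[34,6],[38,6],[39,2],[40,6],[42,5],[43,6]]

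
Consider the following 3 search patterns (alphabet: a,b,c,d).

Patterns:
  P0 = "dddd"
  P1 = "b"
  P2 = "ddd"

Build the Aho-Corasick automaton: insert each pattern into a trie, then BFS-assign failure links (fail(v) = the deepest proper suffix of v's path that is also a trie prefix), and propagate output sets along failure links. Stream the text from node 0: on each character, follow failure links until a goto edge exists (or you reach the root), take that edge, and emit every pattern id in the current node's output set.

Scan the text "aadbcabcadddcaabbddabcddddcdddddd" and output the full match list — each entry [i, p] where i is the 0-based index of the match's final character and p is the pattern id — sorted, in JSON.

Build automaton:
Trie (insert patterns):
  n0 'ε': b→5 d→1
  n1 'd': d→2
  n2 'dd': d→3
  n3 'ddd': d→4  [P2 ends]
  n4 'dddd': ·  [P0 ends]
  n5 'b': ·  [P1 ends]

Failure links (BFS by depth):
  n1('d'): parent n0 fail=0; on 'd' 0 → fail=0;  out ∅∪∅=∅
  n5('b'): parent n0 fail=0; on 'b' 0 → fail=0;  out {1}∪∅={1}
  n2('dd'): parent n1 fail=0; on 'd' 0 → fail=1;  out ∅∪∅=∅
  n3('ddd'): parent n2 fail=1; on 'd' 1 → fail=2;  out {2}∪∅={2}
  n4('dddd'): parent n3 fail=2; on 'd' 2 → fail=3;  out {0}∪{2}={0,2}

Run:
pos 0 'a': at 0
pos 1 'a': at 0
pos 2 'd': at 1
pos 3 'b': at 5 (fail-walked)  ** P1@[3:3]
pos 4 'c': at 0 (fail-walked)
pos 5 'a': at 0
pos 6 'b': at 5  ** P1@[6:6]
pos 7 'c': at 0 (fail-walked)
pos 8 'a': at 0
pos 9 'd': at 1
pos 10 'd': at 2
pos 11 'd': at 3  ** P2@[9:11]
pos 12 'c': at 0 (fail-walked)
pos 13 'a': at 0
pos 14 'a': at 0
pos 15 'b': at 5  ** P1@[15:15]
pos 16 'b': at 5 (fail-walked)  ** P1@[16:16]
pos 17 'd': at 1 (fail-walked)
pos 18 'd': at 2
pos 19 'a': at 0 (fail-walked)
pos 20 'b': at 5  ** P1@[20:20]
pos 21 'c': at 0 (fail-walked)
pos 22 'd': at 1
pos 23 'd': at 2
pos 24 'd': at 3  ** P2@[22:24]
pos 25 'd': at 4  ** P0@[22:25],P2@[23:25]
pos 26 'c': at 0 (fail-walked)
pos 27 'd': at 1
pos 28 'd': at 2
pos 29 'd': at 3  ** P2@[27:29]
pos 30 'd': at 4  ** P0@[27:30],P2@[28:30]
pos 31 'd': at 4 (fail-walked)  ** P0@[28:31],P2@[29:31]
pos 32 'd': at 4 (fail-walked)  ** P0@[29:32],P2@[30:32]

Matches: [[3,1],[6,1],[11,2],[15,1],[16,1],[20,1],[24,2],[25,0],[25,2],[29,2],[30,0],[30,2],[31,0],[31,2],[32,0],[32,2]]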